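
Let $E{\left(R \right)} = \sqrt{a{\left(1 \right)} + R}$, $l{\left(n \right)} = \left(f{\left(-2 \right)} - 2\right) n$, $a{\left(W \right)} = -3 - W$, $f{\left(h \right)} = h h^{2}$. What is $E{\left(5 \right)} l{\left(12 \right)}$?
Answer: $-120$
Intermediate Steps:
$f{\left(h \right)} = h^{3}$
$l{\left(n \right)} = - 10 n$ ($l{\left(n \right)} = \left(\left(-2\right)^{3} - 2\right) n = \left(-8 - 2\right) n = - 10 n$)
$E{\left(R \right)} = \sqrt{-4 + R}$ ($E{\left(R \right)} = \sqrt{\left(-3 - 1\right) + R} = \sqrt{-4 + R}$)
$E{\left(5 \right)} l{\left(12 \right)} = \sqrt{-4 + 5} \left(\left(-10\right) 12\right) = \sqrt{1} \left(-120\right) = 1 \left(-120\right) = -120$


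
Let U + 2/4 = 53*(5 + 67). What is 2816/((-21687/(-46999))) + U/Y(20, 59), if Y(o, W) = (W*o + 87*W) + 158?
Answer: 571009544275/93557718 ≈ 6103.3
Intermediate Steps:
Y(o, W) = 158 + 87*W + W*o (Y(o, W) = (87*W + W*o) + 158 = 158 + 87*W + W*o)
U = 7631/2 (U = -½ + 53*(5 + 67) = -½ + 53*72 = -½ + 3816 = 7631/2 ≈ 3815.5)
2816/((-21687/(-46999))) + U/Y(20, 59) = 2816/((-21687/(-46999))) + 7631/(2*(158 + 87*59 + 59*20)) = 2816/((-21687*(-1/46999))) + 7631/(2*(158 + 5133 + 1180)) = 2816/(21687/46999) + (7631/2)/6471 = 2816*(46999/21687) + (7631/2)*(1/6471) = 132349184/21687 + 7631/12942 = 571009544275/93557718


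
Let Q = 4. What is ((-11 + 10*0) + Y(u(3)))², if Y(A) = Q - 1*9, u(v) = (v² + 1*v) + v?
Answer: 256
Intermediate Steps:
u(v) = v² + 2*v (u(v) = (v² + v) + v = (v + v²) + v = v² + 2*v)
Y(A) = -5 (Y(A) = 4 - 1*9 = 4 - 9 = -5)
((-11 + 10*0) + Y(u(3)))² = ((-11 + 10*0) - 5)² = ((-11 + 0) - 5)² = (-11 - 5)² = (-16)² = 256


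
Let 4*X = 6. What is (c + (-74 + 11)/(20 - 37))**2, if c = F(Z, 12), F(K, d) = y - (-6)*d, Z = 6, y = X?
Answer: 6890625/1156 ≈ 5960.8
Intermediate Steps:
X = 3/2 (X = (1/4)*6 = 3/2 ≈ 1.5000)
y = 3/2 ≈ 1.5000
F(K, d) = 3/2 + 6*d (F(K, d) = 3/2 - (-6)*d = 3/2 + 6*d)
c = 147/2 (c = 3/2 + 6*12 = 3/2 + 72 = 147/2 ≈ 73.500)
(c + (-74 + 11)/(20 - 37))**2 = (147/2 + (-74 + 11)/(20 - 37))**2 = (147/2 - 63/(-17))**2 = (147/2 - 63*(-1/17))**2 = (147/2 + 63/17)**2 = (2625/34)**2 = 6890625/1156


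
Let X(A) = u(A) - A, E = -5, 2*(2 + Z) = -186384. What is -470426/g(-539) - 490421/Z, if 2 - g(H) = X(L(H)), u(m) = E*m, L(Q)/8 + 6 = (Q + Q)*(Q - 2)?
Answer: 622028231097/118581816286 ≈ 5.2456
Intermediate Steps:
Z = -93194 (Z = -2 + (½)*(-186384) = -2 - 93192 = -93194)
L(Q) = -48 + 16*Q*(-2 + Q) (L(Q) = -48 + 8*((Q + Q)*(Q - 2)) = -48 + 8*((2*Q)*(-2 + Q)) = -48 + 8*(2*Q*(-2 + Q)) = -48 + 16*Q*(-2 + Q))
u(m) = -5*m
X(A) = -6*A (X(A) = -5*A - A = -6*A)
g(H) = -286 - 192*H + 96*H² (g(H) = 2 - (-6)*(-48 - 32*H + 16*H²) = 2 - (288 - 96*H² + 192*H) = 2 + (-288 - 192*H + 96*H²) = -286 - 192*H + 96*H²)
-470426/g(-539) - 490421/Z = -470426/(-286 - 192*(-539) + 96*(-539)²) - 490421/(-93194) = -470426/(-286 + 103488 + 96*290521) - 490421*(-1/93194) = -470426/(-286 + 103488 + 27890016) + 490421/93194 = -470426/27993218 + 490421/93194 = -470426*1/27993218 + 490421/93194 = -21383/1272419 + 490421/93194 = 622028231097/118581816286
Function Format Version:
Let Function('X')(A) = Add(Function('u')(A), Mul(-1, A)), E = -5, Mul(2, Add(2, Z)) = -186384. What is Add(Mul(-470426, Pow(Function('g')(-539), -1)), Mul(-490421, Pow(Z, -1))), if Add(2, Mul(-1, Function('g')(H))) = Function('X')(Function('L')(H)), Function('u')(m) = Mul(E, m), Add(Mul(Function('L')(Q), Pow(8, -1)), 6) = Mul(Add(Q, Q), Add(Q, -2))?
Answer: Rational(622028231097, 118581816286) ≈ 5.2456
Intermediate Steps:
Z = -93194 (Z = Add(-2, Mul(Rational(1, 2), -186384)) = Add(-2, -93192) = -93194)
Function('L')(Q) = Add(-48, Mul(16, Q, Add(-2, Q))) (Function('L')(Q) = Add(-48, Mul(8, Mul(Add(Q, Q), Add(Q, -2)))) = Add(-48, Mul(8, Mul(Mul(2, Q), Add(-2, Q)))) = Add(-48, Mul(8, Mul(2, Q, Add(-2, Q)))) = Add(-48, Mul(16, Q, Add(-2, Q))))
Function('u')(m) = Mul(-5, m)
Function('X')(A) = Mul(-6, A) (Function('X')(A) = Add(Mul(-5, A), Mul(-1, A)) = Mul(-6, A))
Function('g')(H) = Add(-286, Mul(-192, H), Mul(96, Pow(H, 2))) (Function('g')(H) = Add(2, Mul(-1, Mul(-6, Add(-48, Mul(-32, H), Mul(16, Pow(H, 2)))))) = Add(2, Mul(-1, Add(288, Mul(-96, Pow(H, 2)), Mul(192, H)))) = Add(2, Add(-288, Mul(-192, H), Mul(96, Pow(H, 2)))) = Add(-286, Mul(-192, H), Mul(96, Pow(H, 2))))
Add(Mul(-470426, Pow(Function('g')(-539), -1)), Mul(-490421, Pow(Z, -1))) = Add(Mul(-470426, Pow(Add(-286, Mul(-192, -539), Mul(96, Pow(-539, 2))), -1)), Mul(-490421, Pow(-93194, -1))) = Add(Mul(-470426, Pow(Add(-286, 103488, Mul(96, 290521)), -1)), Mul(-490421, Rational(-1, 93194))) = Add(Mul(-470426, Pow(Add(-286, 103488, 27890016), -1)), Rational(490421, 93194)) = Add(Mul(-470426, Pow(27993218, -1)), Rational(490421, 93194)) = Add(Mul(-470426, Rational(1, 27993218)), Rational(490421, 93194)) = Add(Rational(-21383, 1272419), Rational(490421, 93194)) = Rational(622028231097, 118581816286)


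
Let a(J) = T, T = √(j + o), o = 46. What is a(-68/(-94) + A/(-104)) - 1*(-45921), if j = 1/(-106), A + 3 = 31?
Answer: 45921 + 5*√20670/106 ≈ 45928.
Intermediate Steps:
A = 28 (A = -3 + 31 = 28)
j = -1/106 ≈ -0.0094340
T = 5*√20670/106 (T = √(-1/106 + 46) = √(4875/106) = 5*√20670/106 ≈ 6.7816)
a(J) = 5*√20670/106
a(-68/(-94) + A/(-104)) - 1*(-45921) = 5*√20670/106 - 1*(-45921) = 5*√20670/106 + 45921 = 45921 + 5*√20670/106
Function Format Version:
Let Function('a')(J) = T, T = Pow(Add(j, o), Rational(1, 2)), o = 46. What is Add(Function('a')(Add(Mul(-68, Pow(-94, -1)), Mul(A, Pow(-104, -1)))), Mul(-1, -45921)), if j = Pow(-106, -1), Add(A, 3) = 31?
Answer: Add(45921, Mul(Rational(5, 106), Pow(20670, Rational(1, 2)))) ≈ 45928.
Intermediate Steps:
A = 28 (A = Add(-3, 31) = 28)
j = Rational(-1, 106) ≈ -0.0094340
T = Mul(Rational(5, 106), Pow(20670, Rational(1, 2))) (T = Pow(Add(Rational(-1, 106), 46), Rational(1, 2)) = Pow(Rational(4875, 106), Rational(1, 2)) = Mul(Rational(5, 106), Pow(20670, Rational(1, 2))) ≈ 6.7816)
Function('a')(J) = Mul(Rational(5, 106), Pow(20670, Rational(1, 2)))
Add(Function('a')(Add(Mul(-68, Pow(-94, -1)), Mul(A, Pow(-104, -1)))), Mul(-1, -45921)) = Add(Mul(Rational(5, 106), Pow(20670, Rational(1, 2))), Mul(-1, -45921)) = Add(Mul(Rational(5, 106), Pow(20670, Rational(1, 2))), 45921) = Add(45921, Mul(Rational(5, 106), Pow(20670, Rational(1, 2))))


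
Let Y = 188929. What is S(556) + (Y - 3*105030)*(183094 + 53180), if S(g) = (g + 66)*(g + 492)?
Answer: -29807912258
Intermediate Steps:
S(g) = (66 + g)*(492 + g)
S(556) + (Y - 3*105030)*(183094 + 53180) = (32472 + 556² + 558*556) + (188929 - 3*105030)*(183094 + 53180) = (32472 + 309136 + 310248) + (188929 - 315090)*236274 = 651856 - 126161*236274 = 651856 - 29808564114 = -29807912258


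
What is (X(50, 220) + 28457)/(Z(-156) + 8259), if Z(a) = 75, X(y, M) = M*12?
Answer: 31097/8334 ≈ 3.7313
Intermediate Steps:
X(y, M) = 12*M
(X(50, 220) + 28457)/(Z(-156) + 8259) = (12*220 + 28457)/(75 + 8259) = (2640 + 28457)/8334 = 31097*(1/8334) = 31097/8334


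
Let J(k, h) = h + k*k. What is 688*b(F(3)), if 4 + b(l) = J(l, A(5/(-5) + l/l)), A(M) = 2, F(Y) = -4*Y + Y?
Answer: 54352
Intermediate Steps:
F(Y) = -3*Y
J(k, h) = h + k²
b(l) = -2 + l² (b(l) = -4 + (2 + l²) = -2 + l²)
688*b(F(3)) = 688*(-2 + (-3*3)²) = 688*(-2 + (-9)²) = 688*(-2 + 81) = 688*79 = 54352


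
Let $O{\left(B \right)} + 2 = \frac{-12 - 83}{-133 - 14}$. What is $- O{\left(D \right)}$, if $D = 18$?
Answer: $\frac{199}{147} \approx 1.3537$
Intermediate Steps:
$O{\left(B \right)} = - \frac{199}{147}$ ($O{\left(B \right)} = -2 + \frac{-12 - 83}{-133 - 14} = -2 - \frac{95}{-147} = -2 - - \frac{95}{147} = -2 + \frac{95}{147} = - \frac{199}{147}$)
$- O{\left(D \right)} = \left(-1\right) \left(- \frac{199}{147}\right) = \frac{199}{147}$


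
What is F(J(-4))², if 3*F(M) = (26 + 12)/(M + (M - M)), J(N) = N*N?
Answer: 361/576 ≈ 0.62674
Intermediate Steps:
J(N) = N²
F(M) = 38/(3*M) (F(M) = ((26 + 12)/(M + (M - M)))/3 = (38/(M + 0))/3 = (38/M)/3 = 38/(3*M))
F(J(-4))² = (38/(3*((-4)²)))² = ((38/3)/16)² = ((38/3)*(1/16))² = (19/24)² = 361/576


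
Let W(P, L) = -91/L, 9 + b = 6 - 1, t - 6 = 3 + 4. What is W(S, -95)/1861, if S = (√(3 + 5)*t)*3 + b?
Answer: 91/176795 ≈ 0.00051472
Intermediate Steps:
t = 13 (t = 6 + (3 + 4) = 6 + 7 = 13)
b = -4 (b = -9 + (6 - 1) = -9 + 5 = -4)
S = -4 + 78*√2 (S = (√(3 + 5)*13)*3 - 4 = (√8*13)*3 - 4 = ((2*√2)*13)*3 - 4 = (26*√2)*3 - 4 = 78*√2 - 4 = -4 + 78*√2 ≈ 106.31)
W(S, -95)/1861 = -91/(-95)/1861 = -91*(-1/95)*(1/1861) = (91/95)*(1/1861) = 91/176795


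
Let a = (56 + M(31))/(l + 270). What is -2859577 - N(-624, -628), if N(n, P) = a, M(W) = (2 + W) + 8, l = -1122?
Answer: -2436359507/852 ≈ -2.8596e+6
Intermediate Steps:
M(W) = 10 + W
a = -97/852 (a = (56 + (10 + 31))/(-1122 + 270) = (56 + 41)/(-852) = 97*(-1/852) = -97/852 ≈ -0.11385)
N(n, P) = -97/852
-2859577 - N(-624, -628) = -2859577 - 1*(-97/852) = -2859577 + 97/852 = -2436359507/852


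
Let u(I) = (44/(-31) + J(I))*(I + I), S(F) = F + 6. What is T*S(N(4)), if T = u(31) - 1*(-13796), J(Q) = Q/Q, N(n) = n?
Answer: 137700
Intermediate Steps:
S(F) = 6 + F
J(Q) = 1
u(I) = -26*I/31 (u(I) = (44/(-31) + 1)*(I + I) = (44*(-1/31) + 1)*(2*I) = (-44/31 + 1)*(2*I) = -26*I/31)
T = 13770 (T = -26/31*31 - 1*(-13796) = -26 + 13796 = 13770)
T*S(N(4)) = 13770*(6 + 4) = 13770*10 = 137700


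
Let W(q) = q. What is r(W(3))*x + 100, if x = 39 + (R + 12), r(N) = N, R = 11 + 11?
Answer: 319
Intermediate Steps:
R = 22
x = 73 (x = 39 + (22 + 12) = 39 + 34 = 73)
r(W(3))*x + 100 = 3*73 + 100 = 219 + 100 = 319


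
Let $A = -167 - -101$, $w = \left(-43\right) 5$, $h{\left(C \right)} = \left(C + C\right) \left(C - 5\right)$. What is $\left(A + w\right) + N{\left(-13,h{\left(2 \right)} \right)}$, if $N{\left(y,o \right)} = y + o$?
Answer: $-306$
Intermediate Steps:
$h{\left(C \right)} = 2 C \left(-5 + C\right)$
$N{\left(y,o \right)} = o + y$
$w = -215$
$A = -66$ ($A = -167 + 101 = -66$)
$\left(A + w\right) + N{\left(-13,h{\left(2 \right)} \right)} = \left(-66 - 215\right) - \left(13 - 4 \left(-5 + 2\right)\right) = -281 - \left(13 - -12\right) = -281 - 25 = -306$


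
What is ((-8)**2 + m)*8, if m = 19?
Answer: 664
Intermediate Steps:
((-8)**2 + m)*8 = ((-8)**2 + 19)*8 = (64 + 19)*8 = 83*8 = 664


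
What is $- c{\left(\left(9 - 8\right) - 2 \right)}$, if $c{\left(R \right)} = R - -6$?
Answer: $-5$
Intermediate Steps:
$c{\left(R \right)} = 6 + R$ ($c{\left(R \right)} = R + 6 = 6 + R$)
$- c{\left(\left(9 - 8\right) - 2 \right)} = - (6 + \left(\left(9 - 8\right) - 2\right)) = - (6 + \left(1 - 2\right)) = - (6 - 1) = \left(-1\right) 5 = -5$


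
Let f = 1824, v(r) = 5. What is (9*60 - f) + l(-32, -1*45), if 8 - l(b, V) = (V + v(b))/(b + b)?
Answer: -10213/8 ≈ -1276.6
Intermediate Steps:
l(b, V) = 8 - (5 + V)/(2*b) (l(b, V) = 8 - (V + 5)/(b + b) = 8 - (5 + V)/(2*b))
(9*60 - f) + l(-32, -1*45) = (9*60 - 1*1824) + (½)*(-5 - (-1)*45 + 16*(-32))/(-32) = (540 - 1824) + (½)*(-1/32)*(-5 - 1*(-45) - 512) = -1284 + (½)*(-1/32)*(-5 + 45 - 512) = -1284 + (½)*(-1/32)*(-472) = -1284 + 59/8 = -10213/8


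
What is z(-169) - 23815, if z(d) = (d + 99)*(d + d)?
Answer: -155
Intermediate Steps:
z(d) = 2*d*(99 + d) (z(d) = (99 + d)*(2*d) = 2*d*(99 + d))
z(-169) - 23815 = 2*(-169)*(99 - 169) - 23815 = 2*(-169)*(-70) - 23815 = 23660 - 23815 = -155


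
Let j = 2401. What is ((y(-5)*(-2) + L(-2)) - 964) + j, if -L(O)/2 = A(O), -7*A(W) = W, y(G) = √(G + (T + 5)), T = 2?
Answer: 10055/7 - 2*√2 ≈ 1433.6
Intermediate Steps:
y(G) = √(7 + G) (y(G) = √(G + (2 + 5)) = √(G + 7) = √(7 + G))
A(W) = -W/7
L(O) = 2*O/7 (L(O) = -(-2)*O/7 = 2*O/7)
((y(-5)*(-2) + L(-2)) - 964) + j = ((√(7 - 5)*(-2) + (2/7)*(-2)) - 964) + 2401 = ((√2*(-2) - 4/7) - 964) + 2401 = ((-2*√2 - 4/7) - 964) + 2401 = ((-4/7 - 2*√2) - 964) + 2401 = (-6752/7 - 2*√2) + 2401 = 10055/7 - 2*√2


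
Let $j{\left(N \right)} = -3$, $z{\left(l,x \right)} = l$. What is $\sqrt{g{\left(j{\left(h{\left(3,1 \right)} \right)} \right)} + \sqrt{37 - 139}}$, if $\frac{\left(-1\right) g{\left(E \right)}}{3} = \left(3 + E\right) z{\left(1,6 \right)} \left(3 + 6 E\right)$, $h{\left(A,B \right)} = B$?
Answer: $\sqrt[4]{102} \sqrt{i} \approx 2.2472 + 2.2472 i$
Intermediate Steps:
$g{\left(E \right)} = - 3 \left(3 + E\right) \left(3 + 6 E\right)$ ($g{\left(E \right)} = - 3 \left(3 + E\right) 1 \left(3 + 6 E\right) = - 3 \left(3 + E\right) \left(3 + 6 E\right)$)
$\sqrt{g{\left(j{\left(h{\left(3,1 \right)} \right)} \right)} + \sqrt{37 - 139}} = \sqrt{\left(-27 - -189 - 18 \left(-3\right)^{2}\right) + \sqrt{37 - 139}} = \sqrt{\left(-27 + 189 - 162\right) + \sqrt{37 - 139}} = \sqrt{\left(-27 + 189 - 162\right) + \sqrt{-102}} = \sqrt{0 + i \sqrt{102}} = \sqrt{i \sqrt{102}} = \sqrt[4]{102} \sqrt{i}$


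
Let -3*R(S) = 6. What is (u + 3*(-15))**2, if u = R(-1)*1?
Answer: 2209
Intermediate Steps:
R(S) = -2 (R(S) = -1/3*6 = -2)
u = -2 (u = -2*1 = -2)
(u + 3*(-15))**2 = (-2 + 3*(-15))**2 = (-2 - 45)**2 = (-47)**2 = 2209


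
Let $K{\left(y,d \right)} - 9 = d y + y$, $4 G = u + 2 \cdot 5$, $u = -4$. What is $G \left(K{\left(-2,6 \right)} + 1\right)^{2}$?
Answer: $24$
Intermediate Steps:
$G = \frac{3}{2}$ ($G = \frac{-4 + 2 \cdot 5}{4} = \frac{-4 + 10}{4} = \frac{1}{4} \cdot 6 = \frac{3}{2} \approx 1.5$)
$K{\left(y,d \right)} = 9 + y + d y$ ($K{\left(y,d \right)} = 9 + \left(d y + y\right) = 9 + \left(y + d y\right) = 9 + y + d y$)
$G \left(K{\left(-2,6 \right)} + 1\right)^{2} = \frac{3 \left(\left(9 - 2 + 6 \left(-2\right)\right) + 1\right)^{2}}{2} = \frac{3 \left(\left(9 - 2 - 12\right) + 1\right)^{2}}{2} = \frac{3 \left(-5 + 1\right)^{2}}{2} = \frac{3 \left(-4\right)^{2}}{2} = \frac{3}{2} \cdot 16 = 24$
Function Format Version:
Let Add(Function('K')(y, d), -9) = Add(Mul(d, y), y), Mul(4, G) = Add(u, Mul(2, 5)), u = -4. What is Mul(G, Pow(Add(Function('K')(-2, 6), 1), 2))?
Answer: 24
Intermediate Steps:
G = Rational(3, 2) (G = Mul(Rational(1, 4), Add(-4, Mul(2, 5))) = Mul(Rational(1, 4), Add(-4, 10)) = Mul(Rational(1, 4), 6) = Rational(3, 2) ≈ 1.5000)
Function('K')(y, d) = Add(9, y, Mul(d, y)) (Function('K')(y, d) = Add(9, Add(Mul(d, y), y)) = Add(9, Add(y, Mul(d, y))) = Add(9, y, Mul(d, y)))
Mul(G, Pow(Add(Function('K')(-2, 6), 1), 2)) = Mul(Rational(3, 2), Pow(Add(Add(9, -2, Mul(6, -2)), 1), 2)) = Mul(Rational(3, 2), Pow(Add(Add(9, -2, -12), 1), 2)) = Mul(Rational(3, 2), Pow(Add(-5, 1), 2)) = Mul(Rational(3, 2), Pow(-4, 2)) = Mul(Rational(3, 2), 16) = 24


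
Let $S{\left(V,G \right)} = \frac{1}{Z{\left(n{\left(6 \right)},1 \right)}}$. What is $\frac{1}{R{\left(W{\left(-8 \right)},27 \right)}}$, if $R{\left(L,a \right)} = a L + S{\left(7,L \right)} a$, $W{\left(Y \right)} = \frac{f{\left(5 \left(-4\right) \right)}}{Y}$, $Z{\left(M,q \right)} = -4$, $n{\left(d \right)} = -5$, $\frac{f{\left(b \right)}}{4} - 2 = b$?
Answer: $\frac{4}{945} \approx 0.0042328$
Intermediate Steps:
$f{\left(b \right)} = 8 + 4 b$
$W{\left(Y \right)} = - \frac{72}{Y}$ ($W{\left(Y \right)} = \frac{8 + 4 \cdot 5 \left(-4\right)}{Y} = \frac{8 + 4 \left(-20\right)}{Y} = \frac{8 - 80}{Y} = - \frac{72}{Y}$)
$S{\left(V,G \right)} = - \frac{1}{4}$ ($S{\left(V,G \right)} = \frac{1}{-4} = - \frac{1}{4}$)
$R{\left(L,a \right)} = - \frac{a}{4} + L a$ ($R{\left(L,a \right)} = a L - \frac{a}{4} = L a - \frac{a}{4} = - \frac{a}{4} + L a$)
$\frac{1}{R{\left(W{\left(-8 \right)},27 \right)}} = \frac{1}{27 \left(- \frac{1}{4} - \frac{72}{-8}\right)} = \frac{1}{27 \left(- \frac{1}{4} - -9\right)} = \frac{1}{27 \left(- \frac{1}{4} + 9\right)} = \frac{1}{27 \cdot \frac{35}{4}} = \frac{1}{\frac{945}{4}} = \frac{4}{945}$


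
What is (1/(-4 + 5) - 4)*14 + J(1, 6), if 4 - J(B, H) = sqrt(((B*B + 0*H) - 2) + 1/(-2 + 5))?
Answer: -38 - I*sqrt(6)/3 ≈ -38.0 - 0.8165*I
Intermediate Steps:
J(B, H) = 4 - sqrt(-5/3 + B**2) (J(B, H) = 4 - sqrt(((B*B + 0*H) - 2) + 1/(-2 + 5)) = 4 - sqrt(((B**2 + 0) - 2) + 1/3) = 4 - sqrt((B**2 - 2) + 1/3) = 4 - sqrt((-2 + B**2) + 1/3) = 4 - sqrt(-5/3 + B**2))
(1/(-4 + 5) - 4)*14 + J(1, 6) = (1/(-4 + 5) - 4)*14 + (4 - sqrt(-15 + 9*1**2)/3) = (1/1 - 4)*14 + (4 - sqrt(-15 + 9*1)/3) = (1 - 4)*14 + (4 - sqrt(-15 + 9)/3) = -3*14 + (4 - I*sqrt(6)/3) = -42 + (4 - I*sqrt(6)/3) = -38 - I*sqrt(6)/3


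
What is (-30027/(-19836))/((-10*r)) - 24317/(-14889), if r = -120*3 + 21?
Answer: 181735599187/111244056840 ≈ 1.6337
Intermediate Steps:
r = -339 (r = -24*15 + 21 = -360 + 21 = -339)
(-30027/(-19836))/((-10*r)) - 24317/(-14889) = (-30027/(-19836))/((-10*(-339))) - 24317/(-14889) = -30027*(-1/19836)/3390 - 24317*(-1/14889) = (10009/6612)*(1/3390) + 24317/14889 = 10009/22414680 + 24317/14889 = 181735599187/111244056840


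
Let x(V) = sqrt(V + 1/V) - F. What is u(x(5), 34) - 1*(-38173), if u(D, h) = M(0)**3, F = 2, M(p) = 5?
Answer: 38298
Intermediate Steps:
x(V) = -2 + sqrt(V + 1/V) (x(V) = sqrt(V + 1/V) - 1*2 = sqrt(V + 1/V) - 2 = -2 + sqrt(V + 1/V))
u(D, h) = 125 (u(D, h) = 5**3 = 125)
u(x(5), 34) - 1*(-38173) = 125 - 1*(-38173) = 125 + 38173 = 38298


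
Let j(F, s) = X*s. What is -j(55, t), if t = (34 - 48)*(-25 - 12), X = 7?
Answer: -3626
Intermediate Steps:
t = 518 (t = -14*(-37) = 518)
j(F, s) = 7*s
-j(55, t) = -7*518 = -1*3626 = -3626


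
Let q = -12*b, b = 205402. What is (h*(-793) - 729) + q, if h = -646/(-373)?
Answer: -920163547/373 ≈ -2.4669e+6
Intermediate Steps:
q = -2464824 (q = -12*205402 = -2464824)
h = 646/373 (h = -646*(-1/373) = 646/373 ≈ 1.7319)
(h*(-793) - 729) + q = ((646/373)*(-793) - 729) - 2464824 = (-512278/373 - 729) - 2464824 = -784195/373 - 2464824 = -920163547/373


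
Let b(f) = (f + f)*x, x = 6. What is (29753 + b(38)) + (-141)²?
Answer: 50090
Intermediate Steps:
b(f) = 12*f (b(f) = (f + f)*6 = (2*f)*6 = 12*f)
(29753 + b(38)) + (-141)² = (29753 + 12*38) + (-141)² = (29753 + 456) + 19881 = 30209 + 19881 = 50090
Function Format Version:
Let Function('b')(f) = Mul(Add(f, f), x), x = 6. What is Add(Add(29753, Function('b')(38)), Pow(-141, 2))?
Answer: 50090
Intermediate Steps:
Function('b')(f) = Mul(12, f) (Function('b')(f) = Mul(Add(f, f), 6) = Mul(Mul(2, f), 6) = Mul(12, f))
Add(Add(29753, Function('b')(38)), Pow(-141, 2)) = Add(Add(29753, Mul(12, 38)), Pow(-141, 2)) = Add(Add(29753, 456), 19881) = Add(30209, 19881) = 50090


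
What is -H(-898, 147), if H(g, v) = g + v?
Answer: 751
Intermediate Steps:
-H(-898, 147) = -(-898 + 147) = -1*(-751) = 751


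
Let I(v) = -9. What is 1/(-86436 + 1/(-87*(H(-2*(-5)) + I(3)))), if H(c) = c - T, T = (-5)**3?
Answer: -10962/947511433 ≈ -1.1569e-5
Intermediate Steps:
T = -125
H(c) = 125 + c (H(c) = c - 1*(-125) = c + 125 = 125 + c)
1/(-86436 + 1/(-87*(H(-2*(-5)) + I(3)))) = 1/(-86436 + 1/(-87*((125 - 2*(-5)) - 9))) = 1/(-86436 + 1/(-87*((125 + 10) - 9))) = 1/(-86436 + 1/(-87*(135 - 9))) = 1/(-86436 + 1/(-87*126)) = 1/(-86436 + 1/(-10962)) = 1/(-86436 - 1/10962) = 1/(-947511433/10962) = -10962/947511433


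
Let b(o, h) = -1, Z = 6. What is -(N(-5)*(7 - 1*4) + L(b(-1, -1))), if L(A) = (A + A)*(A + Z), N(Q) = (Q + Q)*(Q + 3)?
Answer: -50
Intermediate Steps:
N(Q) = 2*Q*(3 + Q) (N(Q) = (2*Q)*(3 + Q) = 2*Q*(3 + Q))
L(A) = 2*A*(6 + A) (L(A) = (A + A)*(A + 6) = (2*A)*(6 + A) = 2*A*(6 + A))
-(N(-5)*(7 - 1*4) + L(b(-1, -1))) = -((2*(-5)*(3 - 5))*(7 - 1*4) + 2*(-1)*(6 - 1)) = -((2*(-5)*(-2))*(7 - 4) + 2*(-1)*5) = -(20*3 - 10) = -(60 - 10) = -1*50 = -50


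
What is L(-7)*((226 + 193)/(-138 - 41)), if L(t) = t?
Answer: 2933/179 ≈ 16.385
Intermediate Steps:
L(-7)*((226 + 193)/(-138 - 41)) = -7*(226 + 193)/(-138 - 41) = -2933/(-179) = -2933*(-1)/179 = -7*(-419/179) = 2933/179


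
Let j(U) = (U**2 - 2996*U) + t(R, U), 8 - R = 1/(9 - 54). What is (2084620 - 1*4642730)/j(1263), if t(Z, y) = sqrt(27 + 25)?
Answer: 5599137447690/4790753510789 + 5116220*sqrt(13)/4790753510789 ≈ 1.1687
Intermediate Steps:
R = 361/45 (R = 8 - 1/(9 - 54) = 8 - 1/(-45) = 8 - 1*(-1/45) = 8 + 1/45 = 361/45 ≈ 8.0222)
t(Z, y) = 2*sqrt(13) (t(Z, y) = sqrt(52) = 2*sqrt(13))
j(U) = U**2 - 2996*U + 2*sqrt(13) (j(U) = (U**2 - 2996*U) + 2*sqrt(13) = U**2 - 2996*U + 2*sqrt(13))
(2084620 - 1*4642730)/j(1263) = (2084620 - 1*4642730)/(1263**2 - 2996*1263 + 2*sqrt(13)) = (2084620 - 4642730)/(1595169 - 3783948 + 2*sqrt(13)) = -2558110/(-2188779 + 2*sqrt(13))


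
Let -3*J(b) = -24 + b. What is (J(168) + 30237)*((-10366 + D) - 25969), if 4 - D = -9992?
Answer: -795148071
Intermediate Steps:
D = 9996 (D = 4 - 1*(-9992) = 4 + 9992 = 9996)
J(b) = 8 - b/3 (J(b) = -(-24 + b)/3 = 8 - b/3)
(J(168) + 30237)*((-10366 + D) - 25969) = ((8 - ⅓*168) + 30237)*((-10366 + 9996) - 25969) = ((8 - 56) + 30237)*(-370 - 25969) = (-48 + 30237)*(-26339) = 30189*(-26339) = -795148071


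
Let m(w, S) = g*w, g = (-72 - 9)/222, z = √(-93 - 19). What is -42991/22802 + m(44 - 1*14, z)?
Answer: -832729/64898 ≈ -12.831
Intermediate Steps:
z = 4*I*√7 (z = √(-112) = 4*I*√7 ≈ 10.583*I)
g = -27/74 (g = -81*1/222 = -27/74 ≈ -0.36486)
m(w, S) = -27*w/74
-42991/22802 + m(44 - 1*14, z) = -42991/22802 - 27*(44 - 1*14)/74 = -42991*1/22802 - 27*(44 - 14)/74 = -3307/1754 - 27/74*30 = -3307/1754 - 405/37 = -832729/64898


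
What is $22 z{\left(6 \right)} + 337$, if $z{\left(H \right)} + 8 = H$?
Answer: $293$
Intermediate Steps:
$z{\left(H \right)} = -8 + H$
$22 z{\left(6 \right)} + 337 = 22 \left(-8 + 6\right) + 337 = 22 \left(-2\right) + 337 = -44 + 337 = 293$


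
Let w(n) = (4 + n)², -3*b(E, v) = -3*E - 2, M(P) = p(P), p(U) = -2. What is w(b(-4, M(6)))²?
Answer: 16/81 ≈ 0.19753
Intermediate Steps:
M(P) = -2
b(E, v) = ⅔ + E (b(E, v) = -(-3*E - 2)/3 = -(-2 - 3*E)/3 = ⅔ + E)
w(b(-4, M(6)))² = ((4 + (⅔ - 4))²)² = ((4 - 10/3)²)² = ((⅔)²)² = (4/9)² = 16/81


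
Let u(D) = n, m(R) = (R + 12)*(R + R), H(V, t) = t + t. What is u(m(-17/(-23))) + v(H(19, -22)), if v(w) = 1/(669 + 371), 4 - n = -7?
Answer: 11441/1040 ≈ 11.001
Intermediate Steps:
H(V, t) = 2*t
n = 11 (n = 4 - 1*(-7) = 4 + 7 = 11)
m(R) = 2*R*(12 + R) (m(R) = (12 + R)*(2*R) = 2*R*(12 + R))
v(w) = 1/1040
u(D) = 11
u(m(-17/(-23))) + v(H(19, -22)) = 11 + 1/1040 = 11441/1040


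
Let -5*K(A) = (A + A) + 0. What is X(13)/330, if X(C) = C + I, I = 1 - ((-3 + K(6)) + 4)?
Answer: 7/150 ≈ 0.046667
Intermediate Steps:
K(A) = -2*A/5 (K(A) = -((A + A) + 0)/5 = -(2*A + 0)/5 = -2*A/5)
I = 12/5 (I = 1 - ((-3 - ⅖*6) + 4) = 1 - ((-3 - 12/5) + 4) = 1 - (-27/5 + 4) = 1 - 1*(-7/5) = 1 + 7/5 = 12/5 ≈ 2.4000)
X(C) = 12/5 + C (X(C) = C + 12/5 = 12/5 + C)
X(13)/330 = (12/5 + 13)/330 = (77/5)*(1/330) = 7/150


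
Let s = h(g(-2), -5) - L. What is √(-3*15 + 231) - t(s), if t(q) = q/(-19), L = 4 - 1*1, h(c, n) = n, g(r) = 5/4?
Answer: -8/19 + √186 ≈ 13.217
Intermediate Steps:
g(r) = 5/4 (g(r) = 5*(¼) = 5/4)
L = 3 (L = 4 - 1 = 3)
s = -8 (s = -5 - 1*3 = -5 - 3 = -8)
t(q) = -q/19 (t(q) = q*(-1/19) = -q/19)
√(-3*15 + 231) - t(s) = √(-3*15 + 231) - (-1)*(-8)/19 = √(-45 + 231) - 1*8/19 = √186 - 8/19 = -8/19 + √186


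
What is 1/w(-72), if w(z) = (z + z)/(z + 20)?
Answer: 13/36 ≈ 0.36111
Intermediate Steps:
w(z) = 2*z/(20 + z) (w(z) = (2*z)/(20 + z) = 2*z/(20 + z))
1/w(-72) = 1/(2*(-72)/(20 - 72)) = 1/(2*(-72)/(-52)) = 1/(2*(-72)*(-1/52)) = 1/(36/13) = 13/36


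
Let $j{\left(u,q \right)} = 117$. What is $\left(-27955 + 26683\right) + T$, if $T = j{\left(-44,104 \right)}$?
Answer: $-1155$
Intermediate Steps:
$T = 117$
$\left(-27955 + 26683\right) + T = \left(-27955 + 26683\right) + 117 = -1272 + 117 = -1155$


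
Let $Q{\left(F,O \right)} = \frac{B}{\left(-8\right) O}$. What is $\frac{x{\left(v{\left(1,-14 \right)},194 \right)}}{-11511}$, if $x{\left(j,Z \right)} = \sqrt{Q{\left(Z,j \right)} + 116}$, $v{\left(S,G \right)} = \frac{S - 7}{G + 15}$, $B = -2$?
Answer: $- \frac{11 \sqrt{138}}{138132} \approx -0.00093549$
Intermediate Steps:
$v{\left(S,G \right)} = \frac{-7 + S}{15 + G}$
$Q{\left(F,O \right)} = \frac{1}{4 O}$ ($Q{\left(F,O \right)} = - \frac{2}{\left(-8\right) O} = - 2 \left(- \frac{1}{8 O}\right) = \frac{1}{4 O}$)
$x{\left(j,Z \right)} = \sqrt{116 + \frac{1}{4 j}}$ ($x{\left(j,Z \right)} = \sqrt{\frac{1}{4 j} + 116} = \sqrt{116 + \frac{1}{4 j}}$)
$\frac{x{\left(v{\left(1,-14 \right)},194 \right)}}{-11511} = \frac{\frac{1}{2} \sqrt{464 + \frac{1}{\frac{1}{15 - 14} \left(-7 + 1\right)}}}{-11511} = \frac{\sqrt{464 + \frac{1}{1^{-1} \left(-6\right)}}}{2} \left(- \frac{1}{11511}\right) = \frac{\sqrt{464 + \frac{1}{1 \left(-6\right)}}}{2} \left(- \frac{1}{11511}\right) = \frac{\sqrt{464 + \frac{1}{-6}}}{2} \left(- \frac{1}{11511}\right) = \frac{\sqrt{464 - \frac{1}{6}}}{2} \left(- \frac{1}{11511}\right) = \frac{\sqrt{\frac{2783}{6}}}{2} \left(- \frac{1}{11511}\right) = \frac{\frac{11}{6} \sqrt{138}}{2} \left(- \frac{1}{11511}\right) = \frac{11 \sqrt{138}}{12} \left(- \frac{1}{11511}\right) = - \frac{11 \sqrt{138}}{138132}$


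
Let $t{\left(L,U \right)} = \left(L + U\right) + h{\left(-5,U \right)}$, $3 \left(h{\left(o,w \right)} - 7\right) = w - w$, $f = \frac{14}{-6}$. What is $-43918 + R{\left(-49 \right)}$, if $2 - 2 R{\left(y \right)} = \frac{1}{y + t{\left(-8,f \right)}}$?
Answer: $- \frac{13789935}{314} \approx -43917.0$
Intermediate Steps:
$f = - \frac{7}{3}$ ($f = 14 \left(- \frac{1}{6}\right) = - \frac{7}{3} \approx -2.3333$)
$h{\left(o,w \right)} = 7$ ($h{\left(o,w \right)} = 7 + \frac{w - w}{3} = 7 + \frac{1}{3} \cdot 0 = 7 + 0 = 7$)
$t{\left(L,U \right)} = 7 + L + U$ ($t{\left(L,U \right)} = \left(L + U\right) + 7 = 7 + L + U$)
$R{\left(y \right)} = 1 - \frac{1}{2 \left(- \frac{10}{3} + y\right)}$ ($R{\left(y \right)} = 1 - \frac{1}{2 \left(y - \frac{10}{3}\right)} = 1 - \frac{1}{2 \left(- \frac{10}{3} + y\right)}$)
$-43918 + R{\left(-49 \right)} = -43918 + \frac{-23 + 6 \left(-49\right)}{2 \left(-10 + 3 \left(-49\right)\right)} = -43918 + \frac{-23 - 294}{2 \left(-10 - 147\right)} = -43918 + \frac{1}{2} \frac{1}{-157} \left(-317\right) = -43918 + \frac{1}{2} \left(- \frac{1}{157}\right) \left(-317\right) = -43918 + \frac{317}{314} = - \frac{13789935}{314}$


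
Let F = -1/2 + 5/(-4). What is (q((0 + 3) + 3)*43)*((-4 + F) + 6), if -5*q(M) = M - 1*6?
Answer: 0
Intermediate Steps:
F = -7/4 (F = -1*½ + 5*(-¼) = -½ - 5/4 = -7/4 ≈ -1.7500)
q(M) = 6/5 - M/5 (q(M) = -(M - 1*6)/5 = -(M - 6)/5 = -(-6 + M)/5 = 6/5 - M/5)
(q((0 + 3) + 3)*43)*((-4 + F) + 6) = ((6/5 - ((0 + 3) + 3)/5)*43)*((-4 - 7/4) + 6) = ((6/5 - (3 + 3)/5)*43)*(-23/4 + 6) = ((6/5 - ⅕*6)*43)*(¼) = ((6/5 - 6/5)*43)*(¼) = (0*43)*(¼) = 0*(¼) = 0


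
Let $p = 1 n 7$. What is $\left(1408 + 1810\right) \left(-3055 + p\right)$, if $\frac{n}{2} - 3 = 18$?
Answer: $-8884898$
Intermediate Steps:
$n = 42$ ($n = 6 + 2 \cdot 18 = 6 + 36 = 42$)
$p = 294$ ($p = 1 \cdot 42 \cdot 7 = 42 \cdot 7 = 294$)
$\left(1408 + 1810\right) \left(-3055 + p\right) = \left(1408 + 1810\right) \left(-3055 + 294\right) = 3218 \left(-2761\right) = -8884898$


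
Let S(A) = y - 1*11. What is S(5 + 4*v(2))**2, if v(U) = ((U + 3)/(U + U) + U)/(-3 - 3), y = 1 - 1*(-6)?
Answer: 16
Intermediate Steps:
y = 7 (y = 1 + 6 = 7)
v(U) = -U/6 - (3 + U)/(12*U) (v(U) = ((3 + U)/((2*U)) + U)/(-6) = ((3 + U)*(1/(2*U)) + U)*(-1/6) = ((3 + U)/(2*U) + U)*(-1/6) = (U + (3 + U)/(2*U))*(-1/6) = -U/6 - (3 + U)/(12*U))
S(A) = -4 (S(A) = 7 - 1*11 = 7 - 11 = -4)
S(5 + 4*v(2))**2 = (-4)**2 = 16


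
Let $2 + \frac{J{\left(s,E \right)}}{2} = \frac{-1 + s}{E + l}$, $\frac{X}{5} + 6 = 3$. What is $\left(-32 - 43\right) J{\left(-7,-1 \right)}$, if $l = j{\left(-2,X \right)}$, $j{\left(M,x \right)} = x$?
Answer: $225$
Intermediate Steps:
$X = -15$ ($X = -30 + 5 \cdot 3 = -30 + 15 = -15$)
$l = -15$
$J{\left(s,E \right)} = -4 + \frac{2 \left(-1 + s\right)}{-15 + E}$ ($J{\left(s,E \right)} = -4 + 2 \frac{-1 + s}{E - 15} = -4 + 2 \frac{-1 + s}{-15 + E} = -4 + \frac{2 \left(-1 + s\right)}{-15 + E}$)
$\left(-32 - 43\right) J{\left(-7,-1 \right)} = \left(-32 - 43\right) \frac{2 \left(29 - 7 - -2\right)}{-15 - 1} = - 75 \frac{2 \left(29 - 7 + 2\right)}{-16} = - 75 \cdot 2 \left(- \frac{1}{16}\right) 24 = \left(-75\right) \left(-3\right) = 225$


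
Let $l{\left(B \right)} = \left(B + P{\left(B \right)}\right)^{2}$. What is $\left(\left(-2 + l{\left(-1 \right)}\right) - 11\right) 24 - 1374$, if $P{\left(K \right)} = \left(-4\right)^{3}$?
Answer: $99714$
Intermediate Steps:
$P{\left(K \right)} = -64$
$l{\left(B \right)} = \left(-64 + B\right)^{2}$ ($l{\left(B \right)} = \left(B - 64\right)^{2} = \left(-64 + B\right)^{2}$)
$\left(\left(-2 + l{\left(-1 \right)}\right) - 11\right) 24 - 1374 = \left(\left(-2 + \left(-64 - 1\right)^{2}\right) - 11\right) 24 - 1374 = \left(\left(-2 + \left(-65\right)^{2}\right) - 11\right) 24 + \left(-1713 + 339\right) = \left(\left(-2 + 4225\right) - 11\right) 24 - 1374 = \left(4223 - 11\right) 24 - 1374 = 4212 \cdot 24 - 1374 = 101088 - 1374 = 99714$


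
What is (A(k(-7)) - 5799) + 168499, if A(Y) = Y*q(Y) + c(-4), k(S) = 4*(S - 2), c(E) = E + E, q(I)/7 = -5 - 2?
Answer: 164456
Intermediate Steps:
q(I) = -49 (q(I) = 7*(-5 - 2) = 7*(-7) = -49)
c(E) = 2*E
k(S) = -8 + 4*S (k(S) = 4*(-2 + S) = -8 + 4*S)
A(Y) = -8 - 49*Y (A(Y) = Y*(-49) + 2*(-4) = -49*Y - 8 = -8 - 49*Y)
(A(k(-7)) - 5799) + 168499 = ((-8 - 49*(-8 + 4*(-7))) - 5799) + 168499 = ((-8 - 49*(-8 - 28)) - 5799) + 168499 = ((-8 - 49*(-36)) - 5799) + 168499 = ((-8 + 1764) - 5799) + 168499 = (1756 - 5799) + 168499 = -4043 + 168499 = 164456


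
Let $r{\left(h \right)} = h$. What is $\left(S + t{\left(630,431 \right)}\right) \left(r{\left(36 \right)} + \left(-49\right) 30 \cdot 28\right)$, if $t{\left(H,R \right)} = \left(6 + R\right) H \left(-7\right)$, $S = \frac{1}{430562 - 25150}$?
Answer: $\frac{8032523134564959}{101353} \approx 7.9253 \cdot 10^{10}$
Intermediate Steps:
$S = \frac{1}{405412} \approx 2.4666 \cdot 10^{-6}$
$t{\left(H,R \right)} = - 7 H \left(6 + R\right)$ ($t{\left(H,R \right)} = H \left(6 + R\right) \left(-7\right) = - 7 H \left(6 + R\right)$)
$\left(S + t{\left(630,431 \right)}\right) \left(r{\left(36 \right)} + \left(-49\right) 30 \cdot 28\right) = \left(\frac{1}{405412} - 4410 \left(6 + 431\right)\right) \left(36 + \left(-49\right) 30 \cdot 28\right) = \left(\frac{1}{405412} - 4410 \cdot 437\right) \left(36 - 41160\right) = \left(\frac{1}{405412} - 1927170\right) \left(36 - 41160\right) = \left(- \frac{781297844039}{405412}\right) \left(-41124\right) = \frac{8032523134564959}{101353}$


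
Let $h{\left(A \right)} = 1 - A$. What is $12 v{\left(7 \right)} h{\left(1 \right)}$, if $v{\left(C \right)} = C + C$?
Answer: $0$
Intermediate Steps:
$v{\left(C \right)} = 2 C$
$12 v{\left(7 \right)} h{\left(1 \right)} = 12 \cdot 2 \cdot 7 \left(1 - 1\right) = 12 \cdot 14 \left(1 - 1\right) = 168 \cdot 0 = 0$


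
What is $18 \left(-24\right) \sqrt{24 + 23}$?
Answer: $- 432 \sqrt{47} \approx -2961.6$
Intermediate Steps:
$18 \left(-24\right) \sqrt{24 + 23} = - 432 \sqrt{47}$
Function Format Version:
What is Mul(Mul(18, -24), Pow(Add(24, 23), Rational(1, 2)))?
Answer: Mul(-432, Pow(47, Rational(1, 2))) ≈ -2961.6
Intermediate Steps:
Mul(Mul(18, -24), Pow(Add(24, 23), Rational(1, 2))) = Mul(-432, Pow(47, Rational(1, 2)))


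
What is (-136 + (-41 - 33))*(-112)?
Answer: 23520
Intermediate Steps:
(-136 + (-41 - 33))*(-112) = (-136 - 74)*(-112) = -210*(-112) = 23520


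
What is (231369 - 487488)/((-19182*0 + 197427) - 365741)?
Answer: 256119/168314 ≈ 1.5217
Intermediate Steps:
(231369 - 487488)/((-19182*0 + 197427) - 365741) = -256119/((0 + 197427) - 365741) = -256119/(197427 - 365741) = -256119/(-168314) = -256119*(-1/168314) = 256119/168314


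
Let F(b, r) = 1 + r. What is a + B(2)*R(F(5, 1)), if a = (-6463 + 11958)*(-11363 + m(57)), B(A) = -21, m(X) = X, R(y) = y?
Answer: -62126512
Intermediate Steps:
a = -62126470 (a = (-6463 + 11958)*(-11363 + 57) = 5495*(-11306) = -62126470)
a + B(2)*R(F(5, 1)) = -62126470 - 21*(1 + 1) = -62126470 - 21*2 = -62126470 - 42 = -62126512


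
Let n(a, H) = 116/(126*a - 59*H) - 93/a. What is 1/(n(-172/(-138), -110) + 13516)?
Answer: 6573926/88362776643 ≈ 7.4397e-5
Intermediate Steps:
n(a, H) = -93/a + 116/(-59*H + 126*a) (n(a, H) = 116/(-59*H + 126*a) - 93/a = -93/a + 116/(-59*H + 126*a))
1/(n(-172/(-138), -110) + 13516) = 1/((-5487*(-110) + 11602*(-172/(-138)))/(((-172/(-138)))*(-(-21672)/(-138) + 59*(-110))) + 13516) = 1/((603570 + 11602*(-172*(-1/138)))/(((-172*(-1/138)))*(-(-21672)*(-1)/138 - 6490)) + 13516) = 1/((603570 + 11602*(86/69))/((86/69)*(-126*86/69 - 6490)) + 13516) = 1/(69*(603570 + 997772/69)/(86*(-3612/23 - 6490)) + 13516) = 1/((69/86)*(42644102/69)/(-152882/23) + 13516) = 1/((69/86)*(-23/152882)*(42644102/69) + 13516) = 1/(-490407173/6573926 + 13516) = 1/(88362776643/6573926) = 6573926/88362776643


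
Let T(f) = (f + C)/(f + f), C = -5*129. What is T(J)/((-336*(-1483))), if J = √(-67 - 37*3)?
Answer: 1/996576 + 215*I*√178/59130176 ≈ 1.0034e-6 + 4.8511e-5*I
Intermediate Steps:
J = I*√178 (J = √(-67 - 111) = √(-178) = I*√178 ≈ 13.342*I)
C = -645
T(f) = (-645 + f)/(2*f) (T(f) = (f - 645)/(f + f) = (-645 + f)/((2*f)) = (-645 + f)*(1/(2*f)) = (-645 + f)/(2*f))
T(J)/((-336*(-1483))) = ((-645 + I*√178)/(2*((I*√178))))/((-336*(-1483))) = ((-I*√178/178)*(-645 + I*√178)/2)/498288 = -I*√178*(-645 + I*√178)/356*(1/498288) = -I*√178*(-645 + I*√178)/177390528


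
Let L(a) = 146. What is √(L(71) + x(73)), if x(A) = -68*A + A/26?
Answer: 7*I*√66430/26 ≈ 69.392*I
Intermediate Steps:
x(A) = -1767*A/26 (x(A) = -34*2*A + A*(1/26) = -34*2*A + A/26 = -68*A + A/26 = -1767*A/26)
√(L(71) + x(73)) = √(146 - 1767/26*73) = √(146 - 128991/26) = √(-125195/26) = 7*I*√66430/26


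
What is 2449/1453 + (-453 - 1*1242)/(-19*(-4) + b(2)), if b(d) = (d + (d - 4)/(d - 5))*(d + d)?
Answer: -1350353/75556 ≈ -17.872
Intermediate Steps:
b(d) = 2*d*(d + (-4 + d)/(-5 + d)) (b(d) = (d + (-4 + d)/(-5 + d))*(2*d) = 2*d*(d + (-4 + d)/(-5 + d)))
2449/1453 + (-453 - 1*1242)/(-19*(-4) + b(2)) = 2449/1453 + (-453 - 1*1242)/(-19*(-4) + 2*2*(-4 + 2² - 4*2)/(-5 + 2)) = 2449*(1/1453) + (-453 - 1242)/(76 + 2*2*(-4 + 4 - 8)/(-3)) = 2449/1453 - 1695/(76 + 2*2*(-⅓)*(-8)) = 2449/1453 - 1695/(76 + 32/3) = 2449/1453 - 1695/260/3 = 2449/1453 - 1695*3/260 = 2449/1453 - 1017/52 = -1350353/75556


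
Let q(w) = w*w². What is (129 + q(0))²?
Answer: 16641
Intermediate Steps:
q(w) = w³
(129 + q(0))² = (129 + 0³)² = (129 + 0)² = 129² = 16641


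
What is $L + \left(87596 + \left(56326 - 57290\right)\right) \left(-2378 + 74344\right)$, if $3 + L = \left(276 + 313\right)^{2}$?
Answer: $6234905430$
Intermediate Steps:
$L = 346918$ ($L = -3 + \left(276 + 313\right)^{2} = -3 + 589^{2} = -3 + 346921 = 346918$)
$L + \left(87596 + \left(56326 - 57290\right)\right) \left(-2378 + 74344\right) = 346918 + \left(87596 + \left(56326 - 57290\right)\right) \left(-2378 + 74344\right) = 346918 + \left(87596 + \left(56326 - 57290\right)\right) 71966 = 346918 + \left(87596 - 964\right) 71966 = 346918 + 86632 \cdot 71966 = 346918 + 6234558512 = 6234905430$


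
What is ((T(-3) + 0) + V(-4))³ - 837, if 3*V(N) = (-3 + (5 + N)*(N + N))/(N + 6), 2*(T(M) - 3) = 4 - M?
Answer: -19855/27 ≈ -735.37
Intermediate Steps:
T(M) = 5 - M/2 (T(M) = 3 + (4 - M)/2 = 3 + (2 - M/2) = 5 - M/2)
V(N) = (-3 + 2*N*(5 + N))/(3*(6 + N)) (V(N) = ((-3 + (5 + N)*(N + N))/(N + 6))/3 = ((-3 + (5 + N)*(2*N))/(6 + N))/3 = ((-3 + 2*N*(5 + N))/(6 + N))/3 = (-3 + 2*N*(5 + N))/(3*(6 + N)))
((T(-3) + 0) + V(-4))³ - 837 = (((5 - ½*(-3)) + 0) + (-3 + 2*(-4)² + 10*(-4))/(3*(6 - 4)))³ - 837 = (((5 + 3/2) + 0) + (⅓)*(-3 + 2*16 - 40)/2)³ - 837 = ((13/2 + 0) + (⅓)*(½)*(-3 + 32 - 40))³ - 837 = (13/2 + (⅓)*(½)*(-11))³ - 837 = (13/2 - 11/6)³ - 837 = (14/3)³ - 837 = 2744/27 - 837 = -19855/27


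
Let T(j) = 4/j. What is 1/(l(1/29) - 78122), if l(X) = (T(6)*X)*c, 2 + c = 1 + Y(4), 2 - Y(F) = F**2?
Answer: -29/2265548 ≈ -1.2800e-5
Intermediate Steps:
Y(F) = 2 - F**2
c = -15 (c = -2 + (1 + (2 - 1*4**2)) = -2 + (1 + (2 - 1*16)) = -2 + (1 + (2 - 16)) = -2 + (1 - 14) = -2 - 13 = -15)
l(X) = -10*X (l(X) = ((4/6)*X)*(-15) = ((4*(1/6))*X)*(-15) = (2*X/3)*(-15) = -10*X)
1/(l(1/29) - 78122) = 1/(-10/29 - 78122) = 1/(-2265548/29) = -29/2265548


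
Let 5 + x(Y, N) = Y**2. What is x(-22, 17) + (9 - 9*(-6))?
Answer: 542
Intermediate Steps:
x(Y, N) = -5 + Y**2
x(-22, 17) + (9 - 9*(-6)) = (-5 + (-22)**2) + (9 - 9*(-6)) = (-5 + 484) + (9 + 54) = 479 + 63 = 542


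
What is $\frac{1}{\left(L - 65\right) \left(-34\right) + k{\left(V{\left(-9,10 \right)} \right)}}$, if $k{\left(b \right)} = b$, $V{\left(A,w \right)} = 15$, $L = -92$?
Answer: $\frac{1}{5353} \approx 0.00018681$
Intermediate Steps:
$\frac{1}{\left(L - 65\right) \left(-34\right) + k{\left(V{\left(-9,10 \right)} \right)}} = \frac{1}{\left(-92 - 65\right) \left(-34\right) + 15} = \frac{1}{\left(-157\right) \left(-34\right) + 15} = \frac{1}{5338 + 15} = \frac{1}{5353}$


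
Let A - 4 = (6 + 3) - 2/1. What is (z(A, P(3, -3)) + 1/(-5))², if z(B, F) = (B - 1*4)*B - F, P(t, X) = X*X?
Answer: 114921/25 ≈ 4596.8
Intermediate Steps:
P(t, X) = X²
A = 11 (A = 4 + ((6 + 3) - 2/1) = 4 + (9 - 2*1) = 4 + (9 - 2) = 4 + 7 = 11)
z(B, F) = -F + B*(-4 + B) (z(B, F) = (B - 4)*B - F = (-4 + B)*B - F = B*(-4 + B) - F = -F + B*(-4 + B))
(z(A, P(3, -3)) + 1/(-5))² = ((11² - 1*(-3)² - 4*11) + 1/(-5))² = ((121 - 1*9 - 44) - ⅕)² = ((121 - 9 - 44) - ⅕)² = (68 - ⅕)² = (339/5)² = 114921/25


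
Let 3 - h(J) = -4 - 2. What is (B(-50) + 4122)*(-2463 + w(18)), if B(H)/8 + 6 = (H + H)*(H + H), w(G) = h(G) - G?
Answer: -207830928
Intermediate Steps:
h(J) = 9 (h(J) = 3 - (-4 - 2) = 3 - 1*(-6) = 3 + 6 = 9)
w(G) = 9 - G
B(H) = -48 + 32*H² (B(H) = -48 + 8*((H + H)*(H + H)) = -48 + 8*((2*H)*(2*H)) = -48 + 8*(4*H²) = -48 + 32*H²)
(B(-50) + 4122)*(-2463 + w(18)) = ((-48 + 32*(-50)²) + 4122)*(-2463 + (9 - 1*18)) = ((-48 + 32*2500) + 4122)*(-2463 + (9 - 18)) = ((-48 + 80000) + 4122)*(-2463 - 9) = (79952 + 4122)*(-2472) = 84074*(-2472) = -207830928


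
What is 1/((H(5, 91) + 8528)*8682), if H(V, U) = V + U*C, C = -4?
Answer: 1/70923258 ≈ 1.4100e-8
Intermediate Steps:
H(V, U) = V - 4*U (H(V, U) = V + U*(-4) = V - 4*U)
1/((H(5, 91) + 8528)*8682) = 1/(((5 - 4*91) + 8528)*8682) = (1/8682)/((5 - 364) + 8528) = (1/8682)/(-359 + 8528) = (1/8682)/8169 = (1/8169)*(1/8682) = 1/70923258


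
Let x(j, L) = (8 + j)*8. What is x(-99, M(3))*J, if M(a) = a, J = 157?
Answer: -114296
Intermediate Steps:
x(j, L) = 64 + 8*j
x(-99, M(3))*J = (64 + 8*(-99))*157 = (64 - 792)*157 = -728*157 = -114296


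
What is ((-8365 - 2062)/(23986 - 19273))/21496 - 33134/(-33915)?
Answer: 1118824459709/1145316875640 ≈ 0.97687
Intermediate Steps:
((-8365 - 2062)/(23986 - 19273))/21496 - 33134/(-33915) = -10427/4713*(1/21496) - 33134*(-1/33915) = -10427*1/4713*(1/21496) + 33134/33915 = -10427/4713*1/21496 + 33134/33915 = -10427/101310648 + 33134/33915 = 1118824459709/1145316875640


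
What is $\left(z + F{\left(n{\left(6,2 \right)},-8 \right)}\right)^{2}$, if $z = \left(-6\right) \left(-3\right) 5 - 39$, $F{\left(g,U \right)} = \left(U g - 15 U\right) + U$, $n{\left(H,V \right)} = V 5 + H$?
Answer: $1225$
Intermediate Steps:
$n{\left(H,V \right)} = H + 5 V$ ($n{\left(H,V \right)} = 5 V + H = H + 5 V$)
$F{\left(g,U \right)} = - 14 U + U g$ ($F{\left(g,U \right)} = \left(- 15 U + U g\right) + U = - 14 U + U g$)
$z = 51$ ($z = 18 \cdot 5 - 39 = 90 - 39 = 51$)
$\left(z + F{\left(n{\left(6,2 \right)},-8 \right)}\right)^{2} = \left(51 - 8 \left(-14 + \left(6 + 5 \cdot 2\right)\right)\right)^{2} = \left(51 - 8 \left(-14 + \left(6 + 10\right)\right)\right)^{2} = \left(51 - 8 \left(-14 + 16\right)\right)^{2} = \left(51 - 16\right)^{2} = 35^{2} = 1225$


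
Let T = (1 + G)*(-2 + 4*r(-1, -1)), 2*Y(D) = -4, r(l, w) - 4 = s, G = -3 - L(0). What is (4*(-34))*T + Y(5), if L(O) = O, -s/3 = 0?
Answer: 3806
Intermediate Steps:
s = 0 (s = -3*0 = 0)
G = -3 (G = -3 - 1*0 = -3 + 0 = -3)
r(l, w) = 4 (r(l, w) = 4 + 0 = 4)
Y(D) = -2 (Y(D) = (1/2)*(-4) = -2)
T = -28 (T = (1 - 3)*(-2 + 4*4) = -2*(-2 + 16) = -2*14 = -28)
(4*(-34))*T + Y(5) = (4*(-34))*(-28) - 2 = -136*(-28) - 2 = 3808 - 2 = 3806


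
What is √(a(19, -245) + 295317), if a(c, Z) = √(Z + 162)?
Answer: √(295317 + I*√83) ≈ 543.43 + 0.008*I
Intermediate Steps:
a(c, Z) = √(162 + Z)
√(a(19, -245) + 295317) = √(√(162 - 245) + 295317) = √(√(-83) + 295317) = √(I*√83 + 295317) = √(295317 + I*√83)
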